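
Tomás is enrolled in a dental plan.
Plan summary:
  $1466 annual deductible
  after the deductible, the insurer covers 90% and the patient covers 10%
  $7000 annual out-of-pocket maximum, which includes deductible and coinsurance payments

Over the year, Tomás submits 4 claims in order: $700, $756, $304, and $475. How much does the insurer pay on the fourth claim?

$427.50

Claim 1 — $700: entire amount goes to the deductible. Patient pays $700; OOP now $700. Insurer: $700 − $700 = $0.
Claim 2 — $756: entire amount goes to the deductible. Cost to patient: $756. OOP to date $1456. Insurer: $756 − $756 = $0.
Claim 3 — $304: $10 finishes the deductible; $294 goes to coinsurance; 10% of $294 = $29.40. Cost to patient: $39.40. OOP to date $1495.40. Plan pays $304 − $39.40 = $264.60.
Claim 4 — $475: deductible met; 10% of $475 = $47.50. Cost to patient: $47.50. OOP to date $1542.90. Plan pays $475 − $47.50 = $427.50.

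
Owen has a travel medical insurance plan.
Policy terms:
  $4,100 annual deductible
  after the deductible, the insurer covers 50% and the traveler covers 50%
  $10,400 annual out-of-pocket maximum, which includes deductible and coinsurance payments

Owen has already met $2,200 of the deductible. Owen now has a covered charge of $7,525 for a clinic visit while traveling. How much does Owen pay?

$4,712.50

$2,200 of the $4,100 deductible is already met, leaving $1,900.
The remaining $5,625 (= $7,525 − $1,900) moves to coinsurance.
Coinsurance: $5,625 × 50% = $2,812.50.
So the traveler owes $1,900 + $2,812.50 = $4,712.50 before any cap.
Year-to-date out-of-pocket becomes $2,200 + $4,712.50 = $6,912.50, still under the $10,400 maximum, so no cap applies.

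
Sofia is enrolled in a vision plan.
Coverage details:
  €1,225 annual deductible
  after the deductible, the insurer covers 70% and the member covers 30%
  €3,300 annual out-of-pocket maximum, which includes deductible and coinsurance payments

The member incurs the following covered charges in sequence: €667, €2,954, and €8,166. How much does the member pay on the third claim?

#1 (€667): all of it applies to the deductible. Cost to member: €667. OOP to date €667.
#2 (€2,954): €558 to deductible, leaving €2,396; coinsurance €2,396 × 30% = €718.80. Cost to member: €1,276.80. OOP to date €1,943.80.
#3 (€8,166): deductible already satisfied, so member's share is 30% × €8,166 = €2,449.80. OOP would hit €4,393.60 > €3,300, so the cap limits the member to €3,300 − €1,943.80 = €1,356.20.

€1,356.20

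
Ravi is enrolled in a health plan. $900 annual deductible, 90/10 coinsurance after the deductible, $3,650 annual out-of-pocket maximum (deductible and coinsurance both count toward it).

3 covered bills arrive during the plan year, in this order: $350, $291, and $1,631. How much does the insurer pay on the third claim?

$1,234.80

Claim 1 — $350: fully absorbed by the deductible. Patient owes $350 (running OOP $350). Insurer: $350 − $350 = $0.
Claim 2 — $291: all of it applies to the deductible. Patient owes $291 (running OOP $641). Plan pays $291 − $291 = $0.
Claim 3 — $1,631: $259 to deductible, leaving $1,372; patient's 10% is $137.20. Cost to patient: $396.20. OOP to date $1,037.20. Plan pays $1,631 − $396.20 = $1,234.80.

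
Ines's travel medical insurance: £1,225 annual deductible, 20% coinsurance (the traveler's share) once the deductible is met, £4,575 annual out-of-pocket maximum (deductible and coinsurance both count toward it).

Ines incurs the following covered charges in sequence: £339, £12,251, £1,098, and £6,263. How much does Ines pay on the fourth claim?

Claim 1 (£339): fully absorbed by the deductible. Traveler pays £339; OOP now £339.
Claim 2 (£12,251): deductible takes £886, £11,365 remains; 20% of £11,365 = £2,273. Cost to traveler: £3,159. OOP to date £3,498.
Claim 3 (£1,098): 20% coinsurance on £1,098 = £219.60. Traveler pays £219.60; OOP now £3,717.60.
Claim 4 (£6,263): deductible met; 20% of £6,263 = £1,252.60. That would push OOP to £4,970.20, over the £4,575 cap, so traveler pays £4,575 − £3,717.60 = £857.40.

£857.40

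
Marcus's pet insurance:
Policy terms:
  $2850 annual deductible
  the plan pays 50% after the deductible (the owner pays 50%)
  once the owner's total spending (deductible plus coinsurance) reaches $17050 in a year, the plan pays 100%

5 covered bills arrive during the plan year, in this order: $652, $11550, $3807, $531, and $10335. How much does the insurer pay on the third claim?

$1903.50

Claim 1 — $652: entire amount goes to the deductible. Owner pays $652; OOP now $652. Insurer: $652 − $652 = $0.
Claim 2 — $11550: $2198 finishes the deductible; $9352 goes to coinsurance; owner's 50% is $4676. Owner pays $6874; OOP now $7526. Plan pays $11550 − $6874 = $4676.
Claim 3 — $3807: 50% coinsurance on $3807 = $1903.50. Owner owes $1903.50 (running OOP $9429.50). Insurer: $3807 − $1903.50 = $1903.50.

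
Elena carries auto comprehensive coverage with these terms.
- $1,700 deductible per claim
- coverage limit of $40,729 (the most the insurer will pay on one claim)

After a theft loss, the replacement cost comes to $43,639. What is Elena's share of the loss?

Less the $1,700 deductible: $43,639 − $1,700 = $41,939.
The $40,729 per-incident cap binds; insurer pays $40,729.
Policyholder's share is the uncovered remainder: $43,639 − $40,729 = $2,910.

$2,910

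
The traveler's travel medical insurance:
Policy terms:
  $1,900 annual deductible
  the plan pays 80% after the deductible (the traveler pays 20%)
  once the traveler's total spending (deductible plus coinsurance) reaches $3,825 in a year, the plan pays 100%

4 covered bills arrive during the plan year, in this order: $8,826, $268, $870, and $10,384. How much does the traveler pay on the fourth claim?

$312.20

Bill 1, $8,826: deductible takes $1,900, $6,926 remains; coinsurance $6,926 × 20% = $1,385.20. Traveler pays $3,285.20; OOP now $3,285.20.
Bill 2, $268: deductible already satisfied, so traveler's share is 20% × $268 = $53.60. Traveler owes $53.60 (running OOP $3,338.80).
Bill 3, $870: deductible already satisfied, so traveler's share is 20% × $870 = $174. Cost to traveler: $174. OOP to date $3,512.80.
Bill 4, $10,384: deductible met; 20% of $10,384 = $2,076.80. OOP would hit $5,589.60 > $3,825, so the cap limits the traveler to $3,825 − $3,512.80 = $312.20.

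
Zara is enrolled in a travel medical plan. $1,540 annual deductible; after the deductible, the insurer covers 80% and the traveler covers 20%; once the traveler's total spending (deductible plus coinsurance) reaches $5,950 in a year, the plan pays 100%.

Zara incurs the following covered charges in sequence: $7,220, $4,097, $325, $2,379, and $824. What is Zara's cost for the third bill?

#1 ($7,220): $1,540 to deductible, leaving $5,680; 20% of $5,680 = $1,136. Traveler owes $2,676 (running OOP $2,676).
#2 ($4,097): 20% coinsurance on $4,097 = $819.40. Traveler pays $819.40; OOP now $3,495.40.
#3 ($325): 20% coinsurance on $325 = $65. Traveler pays $65; OOP now $3,560.40.

$65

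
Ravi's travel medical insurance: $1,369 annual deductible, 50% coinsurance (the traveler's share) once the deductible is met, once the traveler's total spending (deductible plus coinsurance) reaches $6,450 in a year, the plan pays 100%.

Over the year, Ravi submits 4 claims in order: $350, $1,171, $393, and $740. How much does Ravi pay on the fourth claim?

#1 ($350): fully absorbed by the deductible. Cost to traveler: $350. OOP to date $350.
#2 ($1,171): deductible takes $1,019, $152 remains; coinsurance $152 × 50% = $76. Cost to traveler: $1,095. OOP to date $1,445.
#3 ($393): deductible already satisfied, so traveler's share is 50% × $393 = $196.50. Traveler pays $196.50; OOP now $1,641.50.
#4 ($740): deductible met; 50% of $740 = $370. Traveler pays $370; OOP now $2,011.50.

$370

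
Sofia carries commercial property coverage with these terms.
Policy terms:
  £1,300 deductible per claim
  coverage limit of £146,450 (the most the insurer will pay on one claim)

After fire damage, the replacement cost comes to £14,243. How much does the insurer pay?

£12,943

Subtract the deductible: £14,243 − £1,300 = £12,943.
£12,943 is within the £146,450 limit, so the insurer pays £12,943.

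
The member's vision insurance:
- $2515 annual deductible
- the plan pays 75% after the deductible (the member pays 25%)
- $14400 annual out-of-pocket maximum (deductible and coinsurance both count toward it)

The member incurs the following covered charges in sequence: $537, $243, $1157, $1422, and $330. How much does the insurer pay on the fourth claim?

$633

Bill 1, $537: fully absorbed by the deductible. Member owes $537 (running OOP $537). Insurer: $537 − $537 = $0.
Bill 2, $243: fully absorbed by the deductible. Member owes $243 (running OOP $780). Plan pays $243 − $243 = $0.
Bill 3, $1157: all of it applies to the deductible. Cost to member: $1157. OOP to date $1937. Plan pays $1157 − $1157 = $0.
Bill 4, $1422: $578 finishes the deductible; $844 goes to coinsurance; member's 25% is $211. Cost to member: $789. OOP to date $2726. Plan pays $1422 − $789 = $633.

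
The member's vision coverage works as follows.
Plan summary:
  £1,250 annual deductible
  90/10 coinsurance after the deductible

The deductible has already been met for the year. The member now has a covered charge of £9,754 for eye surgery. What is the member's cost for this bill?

The deductible is already satisfied, so the full bill goes to coinsurance.
Member's 10% share of £9,754 is £975.40.

£975.40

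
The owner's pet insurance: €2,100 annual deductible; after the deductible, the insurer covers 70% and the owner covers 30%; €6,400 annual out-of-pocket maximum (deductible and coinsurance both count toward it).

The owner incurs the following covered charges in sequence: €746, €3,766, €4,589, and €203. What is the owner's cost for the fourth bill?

€60.90

Claim 1 (€746): fully absorbed by the deductible. Cost to owner: €746. OOP to date €746.
Claim 2 (€3,766): €1,354 to deductible, leaving €2,412; coinsurance €2,412 × 30% = €723.60. Owner owes €2,077.60 (running OOP €2,823.60).
Claim 3 (€4,589): 30% coinsurance on €4,589 = €1,376.70. Owner pays €1,376.70; OOP now €4,200.30.
Claim 4 (€203): deductible already satisfied, so owner's share is 30% × €203 = €60.90. Owner owes €60.90 (running OOP €4,261.20).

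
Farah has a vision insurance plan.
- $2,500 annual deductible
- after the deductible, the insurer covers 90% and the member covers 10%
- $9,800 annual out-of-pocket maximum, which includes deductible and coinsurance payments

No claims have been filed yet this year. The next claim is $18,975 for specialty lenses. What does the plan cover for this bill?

$14,827.50

Nothing has been paid toward the $2,500 deductible, so the first $2,500 of this charge is applied there.
That leaves $18,975 − $2,500 = $16,475 for coinsurance.
Member's 10% share of $16,475 is $1,647.50.
That puts the member's cost at $2,500 + $1,647.50 = $4,147.50 before any cap.
Cumulative spending $0 + $4,147.50 = $4,147.50 stays under the $9,800 maximum.
The plan picks up $18,975 − $4,147.50 = $14,827.50.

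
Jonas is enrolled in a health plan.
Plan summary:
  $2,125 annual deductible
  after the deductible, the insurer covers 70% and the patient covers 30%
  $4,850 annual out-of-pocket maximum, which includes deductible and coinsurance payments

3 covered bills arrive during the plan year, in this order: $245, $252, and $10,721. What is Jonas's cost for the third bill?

Bill 1, $245: fully absorbed by the deductible. Patient pays $245; OOP now $245.
Bill 2, $252: all of it applies to the deductible. Patient pays $252; OOP now $497.
Bill 3, $10,721: $1,628 to deductible, leaving $9,093; coinsurance $9,093 × 30% = $2,727.90. Claim cost before the cap: $1,628 + $2,727.90 = $4,355.90. OOP would hit $4,852.90 > $4,850, so the cap limits the patient to $4,850 − $497 = $4,353.

$4,353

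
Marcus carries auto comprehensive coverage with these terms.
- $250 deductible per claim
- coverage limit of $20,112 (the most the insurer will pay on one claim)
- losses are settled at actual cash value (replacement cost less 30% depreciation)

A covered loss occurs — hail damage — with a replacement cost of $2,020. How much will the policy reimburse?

At 30% depreciation, ACV = $2,020 − $606 = $1,414.
After the deductible, $1,414 − $250 = $1,164 remains.
$1,164 is within the $20,112 limit, so the insurer pays $1,164.

$1,164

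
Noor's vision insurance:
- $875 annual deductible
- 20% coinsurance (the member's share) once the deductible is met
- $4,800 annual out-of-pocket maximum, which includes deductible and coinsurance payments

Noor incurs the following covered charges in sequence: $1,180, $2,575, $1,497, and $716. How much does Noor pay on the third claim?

Bill 1, $1,180: deductible takes $875, $305 remains; 20% of $305 = $61. Member owes $936 (running OOP $936).
Bill 2, $2,575: deductible already satisfied, so member's share is 20% × $2,575 = $515. Member owes $515 (running OOP $1,451).
Bill 3, $1,497: 20% coinsurance on $1,497 = $299.40. Cost to member: $299.40. OOP to date $1,750.40.

$299.40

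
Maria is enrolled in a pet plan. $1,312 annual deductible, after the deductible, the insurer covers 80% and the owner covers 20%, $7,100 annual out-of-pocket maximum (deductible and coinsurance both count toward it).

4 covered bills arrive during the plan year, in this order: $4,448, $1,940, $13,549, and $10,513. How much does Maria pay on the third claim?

#1 ($4,448): deductible takes $1,312, $3,136 remains; coinsurance $3,136 × 20% = $627.20. Owner pays $1,939.20; OOP now $1,939.20.
#2 ($1,940): 20% coinsurance on $1,940 = $388. Owner owes $388 (running OOP $2,327.20).
#3 ($13,549): deductible already satisfied, so owner's share is 20% × $13,549 = $2,709.80. Owner pays $2,709.80; OOP now $5,037.

$2,709.80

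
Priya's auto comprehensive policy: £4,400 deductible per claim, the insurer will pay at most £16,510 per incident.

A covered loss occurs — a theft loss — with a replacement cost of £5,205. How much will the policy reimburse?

£805

Less the £4,400 deductible: £5,205 − £4,400 = £805.
£805 is within the £16,510 limit, so the insurer pays £805.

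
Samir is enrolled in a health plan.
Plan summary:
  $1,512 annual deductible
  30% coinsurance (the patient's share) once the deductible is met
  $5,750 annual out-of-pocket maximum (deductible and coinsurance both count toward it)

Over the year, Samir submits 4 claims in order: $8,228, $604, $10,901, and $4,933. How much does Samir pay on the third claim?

$2,042

Bill 1, $8,228: $1,512 finishes the deductible; $6,716 goes to coinsurance; coinsurance $6,716 × 30% = $2,014.80. Patient pays $3,526.80; OOP now $3,526.80.
Bill 2, $604: 30% coinsurance on $604 = $181.20. Patient pays $181.20; OOP now $3,708.
Bill 3, $10,901: 30% coinsurance on $10,901 = $3,270.30. OOP would hit $6,978.30 > $5,750, so the cap limits the patient to $5,750 − $3,708 = $2,042.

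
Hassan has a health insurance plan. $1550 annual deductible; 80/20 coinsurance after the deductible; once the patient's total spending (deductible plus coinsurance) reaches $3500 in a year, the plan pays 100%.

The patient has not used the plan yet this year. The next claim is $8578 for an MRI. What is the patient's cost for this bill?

$2955.60

Nothing has been paid toward the $1550 deductible, so the first $1550 of this charge is applied there.
After the $1550 deductible portion, $8578 − $1550 = $7028 is subject to coinsurance.
Patient's 20% share of $7028 is $1405.60.
So the patient owes $1550 + $1405.60 = $2955.60 before any cap.
Year-to-date out-of-pocket becomes $0 + $2955.60 = $2955.60, still under the $3500 maximum, so no cap applies.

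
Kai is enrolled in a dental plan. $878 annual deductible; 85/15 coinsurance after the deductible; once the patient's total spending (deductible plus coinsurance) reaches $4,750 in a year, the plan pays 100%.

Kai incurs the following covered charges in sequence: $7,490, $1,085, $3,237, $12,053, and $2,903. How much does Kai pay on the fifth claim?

$423.95

Claim 1 — $7,490: deductible takes $878, $6,612 remains; coinsurance $6,612 × 15% = $991.80. Cost to patient: $1,869.80. OOP to date $1,869.80.
Claim 2 — $1,085: 15% coinsurance on $1,085 = $162.75. Patient pays $162.75; OOP now $2,032.55.
Claim 3 — $3,237: 15% coinsurance on $3,237 = $485.55. Patient pays $485.55; OOP now $2,518.10.
Claim 4 — $12,053: 15% coinsurance on $12,053 = $1,807.95. Patient owes $1,807.95 (running OOP $4,326.05).
Claim 5 — $2,903: deductible already satisfied, so patient's share is 15% × $2,903 = $435.45. That would push OOP to $4,761.50, over the $4,750 cap, so patient pays $4,750 − $4,326.05 = $423.95.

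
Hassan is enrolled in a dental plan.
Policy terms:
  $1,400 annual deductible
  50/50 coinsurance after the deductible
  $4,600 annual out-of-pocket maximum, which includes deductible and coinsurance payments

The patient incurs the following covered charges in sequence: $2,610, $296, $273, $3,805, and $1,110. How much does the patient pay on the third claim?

$136.50

Claim 1 — $2,610: deductible takes $1,400, $1,210 remains; patient's 50% is $605. Cost to patient: $2,005. OOP to date $2,005.
Claim 2 — $296: deductible met; 50% of $296 = $148. Cost to patient: $148. OOP to date $2,153.
Claim 3 — $273: deductible met; 50% of $273 = $136.50. Cost to patient: $136.50. OOP to date $2,289.50.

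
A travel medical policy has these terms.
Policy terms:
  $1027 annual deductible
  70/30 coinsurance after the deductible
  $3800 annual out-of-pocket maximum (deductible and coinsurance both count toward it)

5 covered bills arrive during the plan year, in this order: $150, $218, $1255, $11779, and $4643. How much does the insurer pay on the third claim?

Claim 1 ($150): entire amount goes to the deductible. Traveler owes $150 (running OOP $150). Insurer: $150 − $150 = $0.
Claim 2 ($218): entire amount goes to the deductible. Traveler pays $218; OOP now $368. Insurer: $218 − $218 = $0.
Claim 3 ($1255): $659 to deductible, leaving $596; traveler's 30% is $178.80. Traveler pays $837.80; OOP now $1205.80. Plan pays $1255 − $837.80 = $417.20.

$417.20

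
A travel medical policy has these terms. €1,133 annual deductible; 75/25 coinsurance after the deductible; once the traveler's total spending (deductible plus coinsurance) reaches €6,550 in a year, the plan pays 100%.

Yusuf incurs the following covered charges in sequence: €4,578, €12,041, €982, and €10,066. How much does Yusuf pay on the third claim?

#1 (€4,578): €1,133 to deductible, leaving €3,445; coinsurance €3,445 × 25% = €861.25. Traveler owes €1,994.25 (running OOP €1,994.25).
#2 (€12,041): deductible met; 25% of €12,041 = €3,010.25. Traveler pays €3,010.25; OOP now €5,004.50.
#3 (€982): 25% coinsurance on €982 = €245.50. Traveler owes €245.50 (running OOP €5,250).

€245.50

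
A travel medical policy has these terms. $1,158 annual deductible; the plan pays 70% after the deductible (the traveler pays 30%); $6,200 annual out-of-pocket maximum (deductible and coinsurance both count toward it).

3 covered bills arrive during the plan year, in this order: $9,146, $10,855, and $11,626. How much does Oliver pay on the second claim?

Claim 1 ($9,146): $1,158 finishes the deductible; $7,988 goes to coinsurance; 30% of $7,988 = $2,396.40. Traveler pays $3,554.40; OOP now $3,554.40.
Claim 2 ($10,855): 30% coinsurance on $10,855 = $3,256.50. OOP would hit $6,810.90 > $6,200, so the cap limits the traveler to $6,200 − $3,554.40 = $2,645.60.

$2,645.60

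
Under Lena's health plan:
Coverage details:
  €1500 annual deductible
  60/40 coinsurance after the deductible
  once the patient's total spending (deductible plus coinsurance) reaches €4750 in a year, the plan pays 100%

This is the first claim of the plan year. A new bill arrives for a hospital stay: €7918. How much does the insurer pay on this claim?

€3850.80

Deductible not yet touched, so the first €1500 of the bill goes to the deductible.
That leaves €7918 − €1500 = €6418 for coinsurance.
40% of €6418 = €2567.20 falls to the patient.
So the patient owes €1500 + €2567.20 = €4067.20 before any cap.
Cumulative spending €0 + €4067.20 = €4067.20 stays under the €4750 maximum.
The insurer covers the remainder: €7918 − €4067.20 = €3850.80.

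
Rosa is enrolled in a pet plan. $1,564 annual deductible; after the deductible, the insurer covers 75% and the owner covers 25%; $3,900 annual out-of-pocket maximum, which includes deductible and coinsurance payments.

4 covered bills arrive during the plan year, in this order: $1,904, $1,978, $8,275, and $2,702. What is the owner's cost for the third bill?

Bill 1, $1,904: $1,564 finishes the deductible; $340 goes to coinsurance; owner's 25% is $85. Cost to owner: $1,649. OOP to date $1,649.
Bill 2, $1,978: deductible already satisfied, so owner's share is 25% × $1,978 = $494.50. Owner pays $494.50; OOP now $2,143.50.
Bill 3, $8,275: deductible met; 25% of $8,275 = $2,068.75. That would push OOP to $4,212.25, over the $3,900 cap, so owner pays $3,900 − $2,143.50 = $1,756.50.

$1,756.50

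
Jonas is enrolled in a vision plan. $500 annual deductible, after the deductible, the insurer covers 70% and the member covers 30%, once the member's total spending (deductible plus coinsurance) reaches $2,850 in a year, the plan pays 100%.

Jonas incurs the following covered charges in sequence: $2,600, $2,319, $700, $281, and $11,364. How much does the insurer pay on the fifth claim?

$10,634

Claim 1 — $2,600: deductible takes $500, $2,100 remains; coinsurance $2,100 × 30% = $630. Cost to member: $1,130. OOP to date $1,130. Insurer: $2,600 − $1,130 = $1,470.
Claim 2 — $2,319: deductible already satisfied, so member's share is 30% × $2,319 = $695.70. Cost to member: $695.70. OOP to date $1,825.70. Insurer: $2,319 − $695.70 = $1,623.30.
Claim 3 — $700: deductible met; 30% of $700 = $210. Member owes $210 (running OOP $2,035.70). Insurer: $700 − $210 = $490.
Claim 4 — $281: deductible met; 30% of $281 = $84.30. Member owes $84.30 (running OOP $2,120). Plan pays $281 − $84.30 = $196.70.
Claim 5 — $11,364: deductible met; 30% of $11,364 = $3,409.20. Adding that to $2,120 gives $5,529.20, past the $2,850 cap; member pays only $2,850 − $2,120 = $730. Plan pays $11,364 − $730 = $10,634.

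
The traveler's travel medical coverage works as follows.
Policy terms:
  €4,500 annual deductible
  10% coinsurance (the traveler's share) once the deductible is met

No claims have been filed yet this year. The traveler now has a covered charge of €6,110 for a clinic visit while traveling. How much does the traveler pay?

Deductible not yet touched, so the first €4,500 of the bill goes to the deductible.
The remaining €1,610 (= €6,110 − €4,500) moves to coinsurance.
Traveler's 10% share of €1,610 is €161.
That puts the traveler's cost at €4,500 + €161 = €4,661.

€4,661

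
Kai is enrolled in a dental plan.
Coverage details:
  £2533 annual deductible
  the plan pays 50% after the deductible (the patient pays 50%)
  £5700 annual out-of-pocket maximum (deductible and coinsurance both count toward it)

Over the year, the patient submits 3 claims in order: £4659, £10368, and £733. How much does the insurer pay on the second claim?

£8264

Bill 1, £4659: deductible takes £2533, £2126 remains; 50% of £2126 = £1063. Patient pays £3596; OOP now £3596. Plan pays £4659 − £3596 = £1063.
Bill 2, £10368: 50% coinsurance on £10368 = £5184. Adding that to £3596 gives £8780, past the £5700 cap; patient pays only £5700 − £3596 = £2104. Insurer: £10368 − £2104 = £8264.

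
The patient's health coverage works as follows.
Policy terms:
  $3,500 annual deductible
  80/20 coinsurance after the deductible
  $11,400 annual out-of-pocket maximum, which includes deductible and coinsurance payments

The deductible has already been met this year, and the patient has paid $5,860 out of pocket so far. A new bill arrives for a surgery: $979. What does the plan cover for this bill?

With the deductible met, the entire $979 is subject to coinsurance.
Patient's 20% share of $979 is $195.80.
Cumulative spending $5,860 + $195.80 = $6,055.80 stays under the $11,400 maximum.
The insurer covers the remainder: $979 − $195.80 = $783.20.

$783.20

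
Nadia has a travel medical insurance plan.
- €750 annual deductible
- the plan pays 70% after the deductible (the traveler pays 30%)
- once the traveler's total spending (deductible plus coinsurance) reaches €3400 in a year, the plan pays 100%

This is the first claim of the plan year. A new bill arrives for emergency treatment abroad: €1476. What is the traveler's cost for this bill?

€967.80

The full €750 deductible is still open; €750 of this bill applies to it.
That leaves €1476 − €750 = €726 for coinsurance.
Traveler's 30% share of €726 is €217.80.
Traveler responsibility before any cap: €750 + €217.80 = €967.80.
Cumulative spending €0 + €967.80 = €967.80 stays under the €3400 maximum.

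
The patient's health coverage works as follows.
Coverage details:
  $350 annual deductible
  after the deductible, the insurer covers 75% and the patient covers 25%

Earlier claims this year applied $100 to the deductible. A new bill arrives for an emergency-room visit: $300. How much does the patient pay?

$262.50

Deductible still to meet: $350 − $100 = $250.
After the $250 deductible portion, $300 − $250 = $50 is subject to coinsurance.
25% of $50 = $12.50 falls to the patient.
Patient responsibility: $250 + $12.50 = $262.50.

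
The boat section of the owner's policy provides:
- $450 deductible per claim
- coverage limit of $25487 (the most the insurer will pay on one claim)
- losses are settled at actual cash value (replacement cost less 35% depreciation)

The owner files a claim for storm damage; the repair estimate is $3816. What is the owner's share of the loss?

Actual cash value after 35% depreciation: $3816 × 65% = $2480.40.
Less the $450 deductible: $2480.40 − $450 = $2030.40.
$2030.40 is within the $25487 limit, so the insurer pays $2030.40.
The owner bears the rest of the original loss: $3816 − $2030.40 = $1785.60.

$1785.60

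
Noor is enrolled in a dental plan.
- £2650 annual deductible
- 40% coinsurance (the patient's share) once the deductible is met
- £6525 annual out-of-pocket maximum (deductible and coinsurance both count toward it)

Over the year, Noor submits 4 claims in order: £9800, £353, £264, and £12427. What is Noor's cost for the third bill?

£105.60

Bill 1, £9800: deductible takes £2650, £7150 remains; coinsurance £7150 × 40% = £2860. Patient pays £5510; OOP now £5510.
Bill 2, £353: deductible met; 40% of £353 = £141.20. Patient owes £141.20 (running OOP £5651.20).
Bill 3, £264: 40% coinsurance on £264 = £105.60. Patient pays £105.60; OOP now £5756.80.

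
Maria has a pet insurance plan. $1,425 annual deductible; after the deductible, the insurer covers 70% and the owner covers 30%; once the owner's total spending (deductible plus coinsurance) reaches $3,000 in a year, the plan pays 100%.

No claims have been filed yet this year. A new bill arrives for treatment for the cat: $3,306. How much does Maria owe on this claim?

$1,989.30

Deductible not yet touched, so the first $1,425 of the bill goes to the deductible.
After the $1,425 deductible portion, $3,306 − $1,425 = $1,881 is subject to coinsurance.
30% of $1,881 = $564.30 falls to the owner.
That puts the owner's cost at $1,425 + $564.30 = $1,989.30 before any cap.
Year-to-date out-of-pocket becomes $0 + $1,989.30 = $1,989.30, still under the $3,000 maximum, so no cap applies.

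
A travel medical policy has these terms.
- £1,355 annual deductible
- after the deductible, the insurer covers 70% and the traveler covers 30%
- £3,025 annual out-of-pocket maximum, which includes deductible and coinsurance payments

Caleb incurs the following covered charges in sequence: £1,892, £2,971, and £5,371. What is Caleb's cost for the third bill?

£617.60

Bill 1, £1,892: £1,355 to deductible, leaving £537; 30% of £537 = £161.10. Traveler owes £1,516.10 (running OOP £1,516.10).
Bill 2, £2,971: deductible already satisfied, so traveler's share is 30% × £2,971 = £891.30. Traveler owes £891.30 (running OOP £2,407.40).
Bill 3, £5,371: deductible met; 30% of £5,371 = £1,611.30. OOP would hit £4,018.70 > £3,025, so the cap limits the traveler to £3,025 − £2,407.40 = £617.60.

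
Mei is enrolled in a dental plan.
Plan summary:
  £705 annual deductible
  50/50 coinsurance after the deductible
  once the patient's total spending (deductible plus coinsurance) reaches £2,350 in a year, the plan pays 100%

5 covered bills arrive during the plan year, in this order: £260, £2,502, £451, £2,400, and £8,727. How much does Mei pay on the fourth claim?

Bill 1, £260: fully absorbed by the deductible. Patient owes £260 (running OOP £260).
Bill 2, £2,502: £445 to deductible, leaving £2,057; patient's 50% is £1,028.50. Cost to patient: £1,473.50. OOP to date £1,733.50.
Bill 3, £451: deductible already satisfied, so patient's share is 50% × £451 = £225.50. Cost to patient: £225.50. OOP to date £1,959.
Bill 4, £2,400: deductible already satisfied, so patient's share is 50% × £2,400 = £1,200. Adding that to £1,959 gives £3,159, past the £2,350 cap; patient pays only £2,350 − £1,959 = £391.

£391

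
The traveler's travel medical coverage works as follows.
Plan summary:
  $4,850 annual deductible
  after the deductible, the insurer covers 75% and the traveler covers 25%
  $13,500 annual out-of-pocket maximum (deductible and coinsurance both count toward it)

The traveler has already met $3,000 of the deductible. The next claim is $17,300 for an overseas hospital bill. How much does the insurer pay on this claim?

$11,587.50

Deductible still to meet: $4,850 − $3,000 = $1,850.
After the $1,850 deductible portion, $17,300 − $1,850 = $15,450 is subject to coinsurance.
25% of $15,450 = $3,862.50 falls to the traveler.
So the traveler owes $1,850 + $3,862.50 = $5,712.50 before any cap.
Total out-of-pocket so far would be $3,000 + $5,712.50 = $8,712.50, below the $13,500 cap — no reduction.
The insurer covers the remainder: $17,300 − $5,712.50 = $11,587.50.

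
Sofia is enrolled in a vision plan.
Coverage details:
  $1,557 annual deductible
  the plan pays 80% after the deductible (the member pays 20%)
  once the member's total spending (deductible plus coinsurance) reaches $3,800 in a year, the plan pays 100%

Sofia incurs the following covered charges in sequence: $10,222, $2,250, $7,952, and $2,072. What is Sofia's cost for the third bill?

$60

Bill 1, $10,222: deductible takes $1,557, $8,665 remains; 20% of $8,665 = $1,733. Member pays $3,290; OOP now $3,290.
Bill 2, $2,250: deductible already satisfied, so member's share is 20% × $2,250 = $450. Cost to member: $450. OOP to date $3,740.
Bill 3, $7,952: deductible met; 20% of $7,952 = $1,590.40. OOP would hit $5,330.40 > $3,800, so the cap limits the member to $3,800 − $3,740 = $60.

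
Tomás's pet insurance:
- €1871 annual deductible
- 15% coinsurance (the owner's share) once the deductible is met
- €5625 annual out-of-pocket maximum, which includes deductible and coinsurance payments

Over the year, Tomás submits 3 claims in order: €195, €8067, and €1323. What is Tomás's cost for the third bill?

€198.45

Claim 1 (€195): fully absorbed by the deductible. Owner owes €195 (running OOP €195).
Claim 2 (€8067): €1676 to deductible, leaving €6391; coinsurance €6391 × 15% = €958.65. Owner owes €2634.65 (running OOP €2829.65).
Claim 3 (€1323): 15% coinsurance on €1323 = €198.45. Cost to owner: €198.45. OOP to date €3028.10.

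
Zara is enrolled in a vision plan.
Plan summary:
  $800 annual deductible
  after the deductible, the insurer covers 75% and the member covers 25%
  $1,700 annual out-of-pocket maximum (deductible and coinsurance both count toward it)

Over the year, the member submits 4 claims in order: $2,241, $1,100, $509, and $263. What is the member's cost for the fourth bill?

#1 ($2,241): $800 finishes the deductible; $1,441 goes to coinsurance; coinsurance $1,441 × 25% = $360.25. Member owes $1,160.25 (running OOP $1,160.25).
#2 ($1,100): deductible met; 25% of $1,100 = $275. Member owes $275 (running OOP $1,435.25).
#3 ($509): 25% coinsurance on $509 = $127.25. Member pays $127.25; OOP now $1,562.50.
#4 ($263): deductible already satisfied, so member's share is 25% × $263 = $65.75. Cost to member: $65.75. OOP to date $1,628.25.

$65.75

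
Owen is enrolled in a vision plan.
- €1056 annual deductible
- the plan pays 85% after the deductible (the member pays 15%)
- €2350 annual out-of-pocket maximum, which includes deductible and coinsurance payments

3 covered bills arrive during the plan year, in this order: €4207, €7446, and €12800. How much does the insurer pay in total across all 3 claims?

€22103

#1 (€4207): €1056 finishes the deductible; €3151 goes to coinsurance; coinsurance €3151 × 15% = €472.65. Member owes €1528.65 (running OOP €1528.65). Insurer: €4207 − €1528.65 = €2678.35.
#2 (€7446): deductible already satisfied, so member's share is 15% × €7446 = €1116.90. OOP would hit €2645.55 > €2350, so the cap limits the member to €2350 − €1528.65 = €821.35. Plan pays €7446 − €821.35 = €6624.65.
#3 (€12800): deductible met; 15% of €12800 = €1920. OOP would hit €4270 > €2350, so the cap limits the member to €2350 − €2350 = €0. Insurer: €12800 − €0 = €12800.
Insurer total: €2678.35 + €6624.65 + €12800 = €22103.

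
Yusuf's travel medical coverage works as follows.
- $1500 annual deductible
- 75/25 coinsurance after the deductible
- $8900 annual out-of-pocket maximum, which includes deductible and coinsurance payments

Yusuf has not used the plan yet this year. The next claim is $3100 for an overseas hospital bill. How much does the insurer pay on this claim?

$1200

The full $1500 deductible is still open; $1500 of this bill applies to it.
The remaining $1600 (= $3100 − $1500) moves to coinsurance.
25% of $1600 = $400 falls to the traveler.
So the traveler owes $1500 + $400 = $1900 before any cap.
Total out-of-pocket so far would be $0 + $1900 = $1900, below the $8900 cap — no reduction.
The insurer covers the remainder: $3100 − $1900 = $1200.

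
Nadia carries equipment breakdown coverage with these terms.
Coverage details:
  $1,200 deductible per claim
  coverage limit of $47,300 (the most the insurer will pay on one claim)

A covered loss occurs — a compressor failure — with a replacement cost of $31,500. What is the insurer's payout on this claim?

$30,300

After the deductible, $31,500 − $1,200 = $30,300 remains.
$30,300 is within the $47,300 limit, so the insurer pays $30,300.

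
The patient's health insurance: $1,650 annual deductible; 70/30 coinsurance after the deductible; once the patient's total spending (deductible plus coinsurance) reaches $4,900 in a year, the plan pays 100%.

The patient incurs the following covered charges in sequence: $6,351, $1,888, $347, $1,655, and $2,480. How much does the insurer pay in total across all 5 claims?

$7,821

#1 ($6,351): deductible takes $1,650, $4,701 remains; patient's 30% is $1,410.30. Patient pays $3,060.30; OOP now $3,060.30. Plan pays $6,351 − $3,060.30 = $3,290.70.
#2 ($1,888): deductible already satisfied, so patient's share is 30% × $1,888 = $566.40. Patient pays $566.40; OOP now $3,626.70. Plan pays $1,888 − $566.40 = $1,321.60.
#3 ($347): 30% coinsurance on $347 = $104.10. Patient pays $104.10; OOP now $3,730.80. Insurer: $347 − $104.10 = $242.90.
#4 ($1,655): deductible met; 30% of $1,655 = $496.50. Cost to patient: $496.50. OOP to date $4,227.30. Plan pays $1,655 − $496.50 = $1,158.50.
#5 ($2,480): deductible met; 30% of $2,480 = $744. Adding that to $4,227.30 gives $4,971.30, past the $4,900 cap; patient pays only $4,900 − $4,227.30 = $672.70. Plan pays $2,480 − $672.70 = $1,807.30.
Insurer total: $3,290.70 + $1,321.60 + $242.90 + $1,158.50 + $1,807.30 = $7,821.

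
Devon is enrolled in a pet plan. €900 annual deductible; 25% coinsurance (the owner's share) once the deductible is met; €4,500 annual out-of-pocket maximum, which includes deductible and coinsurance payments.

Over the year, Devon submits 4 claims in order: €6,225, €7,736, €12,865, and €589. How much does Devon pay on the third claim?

€334.75

Bill 1, €6,225: €900 finishes the deductible; €5,325 goes to coinsurance; owner's 25% is €1,331.25. Owner owes €2,231.25 (running OOP €2,231.25).
Bill 2, €7,736: deductible met; 25% of €7,736 = €1,934. Cost to owner: €1,934. OOP to date €4,165.25.
Bill 3, €12,865: deductible already satisfied, so owner's share is 25% × €12,865 = €3,216.25. Adding that to €4,165.25 gives €7,381.50, past the €4,500 cap; owner pays only €4,500 − €4,165.25 = €334.75.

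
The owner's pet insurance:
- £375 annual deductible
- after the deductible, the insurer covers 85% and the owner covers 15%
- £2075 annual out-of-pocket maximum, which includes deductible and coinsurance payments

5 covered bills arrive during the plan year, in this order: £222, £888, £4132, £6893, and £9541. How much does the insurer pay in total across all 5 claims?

£19601

Bill 1, £222: fully absorbed by the deductible. Cost to owner: £222. OOP to date £222. Plan pays £222 − £222 = £0.
Bill 2, £888: £153 to deductible, leaving £735; coinsurance £735 × 15% = £110.25. Owner owes £263.25 (running OOP £485.25). Insurer: £888 − £263.25 = £624.75.
Bill 3, £4132: deductible already satisfied, so owner's share is 15% × £4132 = £619.80. Owner owes £619.80 (running OOP £1105.05). Insurer: £4132 − £619.80 = £3512.20.
Bill 4, £6893: 15% coinsurance on £6893 = £1033.95. Adding that to £1105.05 gives £2139, past the £2075 cap; owner pays only £2075 − £1105.05 = £969.95. Plan pays £6893 − £969.95 = £5923.05.
Bill 5, £9541: deductible met; 15% of £9541 = £1431.15. OOP would hit £3506.15 > £2075, so the cap limits the owner to £2075 − £2075 = £0. Plan pays £9541 − £0 = £9541.
Insurer total = bills − owner's total = £21676 − £2075 = £19601.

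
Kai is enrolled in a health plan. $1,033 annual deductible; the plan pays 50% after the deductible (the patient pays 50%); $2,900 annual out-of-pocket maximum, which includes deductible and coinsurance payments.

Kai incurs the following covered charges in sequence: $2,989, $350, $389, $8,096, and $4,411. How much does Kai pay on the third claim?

$194.50

Claim 1 ($2,989): $1,033 finishes the deductible; $1,956 goes to coinsurance; coinsurance $1,956 × 50% = $978. Patient pays $2,011; OOP now $2,011.
Claim 2 ($350): deductible already satisfied, so patient's share is 50% × $350 = $175. Patient pays $175; OOP now $2,186.
Claim 3 ($389): deductible already satisfied, so patient's share is 50% × $389 = $194.50. Patient pays $194.50; OOP now $2,380.50.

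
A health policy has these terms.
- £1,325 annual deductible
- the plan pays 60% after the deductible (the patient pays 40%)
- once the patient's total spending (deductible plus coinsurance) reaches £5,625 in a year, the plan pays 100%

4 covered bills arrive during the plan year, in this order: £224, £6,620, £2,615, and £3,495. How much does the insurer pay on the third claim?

£1,569

Bill 1, £224: fully absorbed by the deductible. Patient owes £224 (running OOP £224). Insurer: £224 − £224 = £0.
Bill 2, £6,620: deductible takes £1,101, £5,519 remains; coinsurance £5,519 × 40% = £2,207.60. Patient owes £3,308.60 (running OOP £3,532.60). Insurer: £6,620 − £3,308.60 = £3,311.40.
Bill 3, £2,615: deductible met; 40% of £2,615 = £1,046. Patient owes £1,046 (running OOP £4,578.60). Insurer: £2,615 − £1,046 = £1,569.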